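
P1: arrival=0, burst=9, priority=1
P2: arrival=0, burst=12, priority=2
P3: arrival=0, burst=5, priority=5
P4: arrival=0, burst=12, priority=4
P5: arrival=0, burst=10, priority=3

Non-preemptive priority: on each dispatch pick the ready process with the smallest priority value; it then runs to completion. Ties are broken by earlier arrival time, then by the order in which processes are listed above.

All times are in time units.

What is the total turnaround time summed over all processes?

Gantt: | P1 0-9 | P2 9-21 | P5 21-31 | P4 31-43 | P3 43-48 |
Completion: P1=9  P2=21  P3=48  P4=43  P5=31
Turnaround (C−A): P1=9  P2=21  P3=48  P4=43  P5=31
Turnaround = completion − arrival: P1=9, P2=21, P3=48, P4=43, P5=31
Total turnaround = 9 + 21 + 48 + 43 + 31 = 152

152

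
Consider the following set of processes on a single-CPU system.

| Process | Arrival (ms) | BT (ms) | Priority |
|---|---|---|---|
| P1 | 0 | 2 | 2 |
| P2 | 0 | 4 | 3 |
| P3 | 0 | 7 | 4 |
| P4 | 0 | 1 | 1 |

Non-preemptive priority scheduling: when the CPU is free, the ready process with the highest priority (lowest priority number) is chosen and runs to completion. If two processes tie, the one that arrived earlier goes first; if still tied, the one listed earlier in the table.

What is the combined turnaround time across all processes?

Timeline: | P4 0-1 | P1 1-3 | P2 3-7 | P3 7-14 |
Completion: P1=3  P2=7  P3=14  P4=1
Turnaround = completion − arrival: P1=3, P2=7, P3=14, P4=1
Total turnaround = 3 + 7 + 14 + 1 = 25

25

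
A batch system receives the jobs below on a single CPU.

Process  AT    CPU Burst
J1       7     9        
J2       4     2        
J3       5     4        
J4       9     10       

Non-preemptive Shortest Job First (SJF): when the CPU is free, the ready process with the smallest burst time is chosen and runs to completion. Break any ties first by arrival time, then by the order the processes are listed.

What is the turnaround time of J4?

Schedule: | idle 0-4 | J2 4-6 | J3 6-10 | J1 10-19 | J4 19-29 |
Completion: J1=19  J2=6  J3=10  J4=29
Turnaround(J4) = completion − arrival = 29 − 9 = 20

20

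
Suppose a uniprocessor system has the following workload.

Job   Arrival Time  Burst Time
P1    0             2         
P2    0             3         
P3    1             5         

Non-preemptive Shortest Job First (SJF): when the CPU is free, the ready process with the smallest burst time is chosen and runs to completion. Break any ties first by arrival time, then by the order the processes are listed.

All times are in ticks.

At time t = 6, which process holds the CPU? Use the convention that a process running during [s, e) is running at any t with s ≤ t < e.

P3

Timeline: | P1 0-2 | P2 2-5 | P3 5-10 |
Completion: P1=2  P2=5  P3=10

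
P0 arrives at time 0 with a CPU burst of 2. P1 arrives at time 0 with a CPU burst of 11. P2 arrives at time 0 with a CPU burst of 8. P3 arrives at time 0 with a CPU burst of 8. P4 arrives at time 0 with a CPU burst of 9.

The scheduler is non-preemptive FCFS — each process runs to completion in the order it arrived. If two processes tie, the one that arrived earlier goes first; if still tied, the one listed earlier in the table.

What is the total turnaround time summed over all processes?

Schedule: | P0 0-2 | P1 2-13 | P2 13-21 | P3 21-29 | P4 29-38 |
Completion: P0=2  P1=13  P2=21  P3=29  P4=38
Turnaround (C−A): P0=2  P1=13  P2=21  P3=29  P4=38
Turnaround = completion − arrival: P0=2, P1=13, P2=21, P3=29, P4=38
Total turnaround = 2 + 13 + 21 + 29 + 38 = 103

103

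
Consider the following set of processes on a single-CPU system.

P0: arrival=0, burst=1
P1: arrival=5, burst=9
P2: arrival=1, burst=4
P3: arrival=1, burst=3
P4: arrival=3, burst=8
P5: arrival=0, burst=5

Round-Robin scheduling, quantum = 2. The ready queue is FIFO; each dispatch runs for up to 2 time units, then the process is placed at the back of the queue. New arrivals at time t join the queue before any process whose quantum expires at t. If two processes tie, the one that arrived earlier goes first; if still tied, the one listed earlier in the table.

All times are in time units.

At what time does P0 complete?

Timeline: | P0 0-1 | P5 1-3 | P2 3-5 | P3 5-7 | P4 7-9 | P5 9-11 | P1 11-13 | P2 13-15 | P3 15-16 | P4 16-18 | P5 18-19 | P1 19-21 | P4 21-23 | P1 23-25 | P4 25-27 | P1 27-30 |
Completion: P0=1  P1=30  P2=15  P3=16  P4=27  P5=19
Turnaround (C−A): P0=1  P1=25  P2=14  P3=15  P4=24  P5=19

1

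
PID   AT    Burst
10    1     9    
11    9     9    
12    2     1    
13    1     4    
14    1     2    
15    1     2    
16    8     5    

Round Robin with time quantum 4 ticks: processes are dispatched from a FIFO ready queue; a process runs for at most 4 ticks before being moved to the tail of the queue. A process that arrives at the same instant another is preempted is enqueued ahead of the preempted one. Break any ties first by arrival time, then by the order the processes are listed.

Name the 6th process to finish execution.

16

Gantt: | idle 0-1 | 10 1-5 | 13 5-9 | 14 9-11 | 15 11-13 | 12 13-14 | 10 14-18 | 16 18-22 | 11 22-26 | 10 26-27 | 16 27-28 | 11 28-33 |
Completion: 10=27  11=33  12=14  13=9  14=11  15=13  16=28
Finish order: 13 → 14 → 15 → 12 → 10 → 16 → 11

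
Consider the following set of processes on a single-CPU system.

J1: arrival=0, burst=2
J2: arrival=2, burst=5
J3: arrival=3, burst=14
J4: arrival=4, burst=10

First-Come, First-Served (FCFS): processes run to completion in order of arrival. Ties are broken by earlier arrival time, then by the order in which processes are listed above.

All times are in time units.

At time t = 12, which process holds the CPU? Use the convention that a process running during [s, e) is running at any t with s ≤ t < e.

J3

Schedule: | J1 0-2 | J2 2-7 | J3 7-21 | J4 21-31 |
Completion: J1=2  J2=7  J3=21  J4=31
Turnaround (C−A): J1=2  J2=5  J3=18  J4=27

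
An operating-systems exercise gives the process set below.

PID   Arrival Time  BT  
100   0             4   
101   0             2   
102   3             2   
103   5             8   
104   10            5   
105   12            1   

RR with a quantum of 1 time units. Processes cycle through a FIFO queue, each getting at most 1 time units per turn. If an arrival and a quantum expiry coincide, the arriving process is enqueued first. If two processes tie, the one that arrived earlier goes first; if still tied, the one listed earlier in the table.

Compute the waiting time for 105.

1

Gantt: | 100 0-1 | 101 1-2 | 100 2-3 | 101 3-4 | 102 4-5 | 100 5-6 | 103 6-7 | 102 7-8 | 100 8-9 | 103 9-10 | 104 10-11 | 103 11-12 | 104 12-13 | 105 13-14 | 103 14-15 | 104 15-16 | 103 16-17 | 104 17-18 | 103 18-19 | 104 19-20 | 103 20-22 |
Completion: 100=9  101=4  102=8  103=22  104=20  105=14
Waiting(105) = turnaround − burst = 2 − 1 = 1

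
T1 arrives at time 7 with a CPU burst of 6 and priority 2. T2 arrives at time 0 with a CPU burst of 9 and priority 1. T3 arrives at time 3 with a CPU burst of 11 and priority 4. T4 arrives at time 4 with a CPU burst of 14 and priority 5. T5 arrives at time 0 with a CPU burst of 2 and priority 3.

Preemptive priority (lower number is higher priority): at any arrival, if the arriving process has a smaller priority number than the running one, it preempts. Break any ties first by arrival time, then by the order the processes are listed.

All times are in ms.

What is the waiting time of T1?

2

Schedule: | T2 0-9 | T1 9-15 | T5 15-17 | T3 17-28 | T4 28-42 |
Completion: T1=15  T2=9  T3=28  T4=42  T5=17
Turnaround (C−A): T1=8  T2=9  T3=25  T4=38  T5=17
Waiting(T1) = turnaround − burst = 8 − 6 = 2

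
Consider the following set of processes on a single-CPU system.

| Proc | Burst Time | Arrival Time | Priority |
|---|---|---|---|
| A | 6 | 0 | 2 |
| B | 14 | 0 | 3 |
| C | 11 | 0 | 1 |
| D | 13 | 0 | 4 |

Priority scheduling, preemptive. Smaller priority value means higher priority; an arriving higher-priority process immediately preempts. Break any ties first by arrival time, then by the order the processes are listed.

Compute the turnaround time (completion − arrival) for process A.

17

Schedule: | C 0-11 | A 11-17 | B 17-31 | D 31-44 |
Completion: A=17  B=31  C=11  D=44
Turnaround (C−A): A=17  B=31  C=11  D=44
Turnaround(A) = completion − arrival = 17 − 0 = 17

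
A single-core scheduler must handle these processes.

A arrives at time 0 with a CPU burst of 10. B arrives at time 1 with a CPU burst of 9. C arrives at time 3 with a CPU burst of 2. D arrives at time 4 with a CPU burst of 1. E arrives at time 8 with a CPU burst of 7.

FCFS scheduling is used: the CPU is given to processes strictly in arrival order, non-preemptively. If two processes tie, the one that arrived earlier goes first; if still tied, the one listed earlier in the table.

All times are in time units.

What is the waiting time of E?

Timeline: | A 0-10 | B 10-19 | C 19-21 | D 21-22 | E 22-29 |
Completion: A=10  B=19  C=21  D=22  E=29
Turnaround (C−A): A=10  B=18  C=18  D=18  E=21
Waiting(E) = turnaround − burst = 21 − 7 = 14

14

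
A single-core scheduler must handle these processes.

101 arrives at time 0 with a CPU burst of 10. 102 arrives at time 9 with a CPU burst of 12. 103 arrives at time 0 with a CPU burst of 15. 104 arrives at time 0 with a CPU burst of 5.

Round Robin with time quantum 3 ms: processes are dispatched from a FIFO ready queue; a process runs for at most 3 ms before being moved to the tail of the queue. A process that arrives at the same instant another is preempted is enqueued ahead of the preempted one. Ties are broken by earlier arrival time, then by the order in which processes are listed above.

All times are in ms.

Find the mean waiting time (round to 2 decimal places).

20.00

Schedule: | 101 0-3 | 103 3-6 | 104 6-9 | 101 9-12 | 103 12-15 | 102 15-18 | 104 18-20 | 101 20-23 | 103 23-26 | 102 26-29 | 101 29-30 | 103 30-33 | 102 33-36 | 103 36-39 | 102 39-42 |
Completion: 101=30  102=42  103=39  104=20
Waiting times: 101=20, 102=21, 103=24, 104=15
Average waiting = (20+21+24+15) / 4 = 80/4 = 20.00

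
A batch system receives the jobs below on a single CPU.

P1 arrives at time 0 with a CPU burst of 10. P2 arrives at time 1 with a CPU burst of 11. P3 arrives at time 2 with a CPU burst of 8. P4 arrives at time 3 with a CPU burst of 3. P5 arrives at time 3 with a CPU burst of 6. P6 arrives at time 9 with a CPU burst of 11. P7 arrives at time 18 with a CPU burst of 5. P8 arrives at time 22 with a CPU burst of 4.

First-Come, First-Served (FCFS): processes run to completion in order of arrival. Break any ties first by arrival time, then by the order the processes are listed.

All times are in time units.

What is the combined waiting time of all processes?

Timeline: | P1 0-10 | P2 10-21 | P3 21-29 | P4 29-32 | P5 32-38 | P6 38-49 | P7 49-54 | P8 54-58 |
Completion: P1=10  P2=21  P3=29  P4=32  P5=38  P6=49  P7=54  P8=58
Turnaround (C−A): P1=10  P2=20  P3=27  P4=29  P5=35  P6=40  P7=36  P8=36
Waiting = turnaround − burst: P1=0, P2=9, P3=19, P4=26, P5=29, P6=29, P7=31, P8=32
Total waiting = 0 + 9 + 19 + 26 + 29 + 29 + 31 + 32 = 175

175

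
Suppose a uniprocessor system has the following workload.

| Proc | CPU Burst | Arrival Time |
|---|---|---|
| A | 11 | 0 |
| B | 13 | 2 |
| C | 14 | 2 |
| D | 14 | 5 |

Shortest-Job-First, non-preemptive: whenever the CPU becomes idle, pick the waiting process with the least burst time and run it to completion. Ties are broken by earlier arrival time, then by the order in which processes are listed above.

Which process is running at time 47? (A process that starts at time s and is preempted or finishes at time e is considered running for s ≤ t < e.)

D

Timeline: | A 0-11 | B 11-24 | C 24-38 | D 38-52 |
Completion: A=11  B=24  C=38  D=52
Turnaround (C−A): A=11  B=22  C=36  D=47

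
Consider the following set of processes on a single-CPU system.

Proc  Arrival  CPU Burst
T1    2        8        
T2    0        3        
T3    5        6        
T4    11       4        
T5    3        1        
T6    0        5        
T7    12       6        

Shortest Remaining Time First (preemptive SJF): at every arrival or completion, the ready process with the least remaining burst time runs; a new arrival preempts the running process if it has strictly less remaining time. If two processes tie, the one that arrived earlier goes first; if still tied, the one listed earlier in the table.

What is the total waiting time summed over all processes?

42

Timeline: | T2 0-3 | T5 3-4 | T6 4-9 | T3 9-15 | T4 15-19 | T7 19-25 | T1 25-33 |
Completion: T1=33  T2=3  T3=15  T4=19  T5=4  T6=9  T7=25
Turnaround (C−A): T1=31  T2=3  T3=10  T4=8  T5=1  T6=9  T7=13
Waiting = turnaround − burst: T1=23, T2=0, T3=4, T4=4, T5=0, T6=4, T7=7
Total waiting = 23 + 0 + 4 + 4 + 0 + 4 + 7 = 42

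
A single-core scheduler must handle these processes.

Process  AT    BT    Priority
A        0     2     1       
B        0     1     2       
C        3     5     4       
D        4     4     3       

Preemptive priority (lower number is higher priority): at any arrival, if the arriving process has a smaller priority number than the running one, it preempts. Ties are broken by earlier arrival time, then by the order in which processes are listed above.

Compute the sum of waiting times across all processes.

6

Gantt: | A 0-2 | B 2-3 | C 3-4 | D 4-8 | C 8-12 |
Completion: A=2  B=3  C=12  D=8
Waiting = turnaround − burst: A=0, B=2, C=4, D=0
Total waiting = 0 + 2 + 4 + 0 = 6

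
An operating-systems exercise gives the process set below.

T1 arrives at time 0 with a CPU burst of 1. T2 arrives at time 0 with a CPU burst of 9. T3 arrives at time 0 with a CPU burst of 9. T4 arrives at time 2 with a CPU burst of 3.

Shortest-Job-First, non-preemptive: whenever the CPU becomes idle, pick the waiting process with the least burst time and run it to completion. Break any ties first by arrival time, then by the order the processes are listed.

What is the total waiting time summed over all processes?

Gantt: | T1 0-1 | T2 1-10 | T4 10-13 | T3 13-22 |
Completion: T1=1  T2=10  T3=22  T4=13
Waiting = turnaround − burst: T1=0, T2=1, T3=13, T4=8
Total waiting = 0 + 1 + 13 + 8 = 22

22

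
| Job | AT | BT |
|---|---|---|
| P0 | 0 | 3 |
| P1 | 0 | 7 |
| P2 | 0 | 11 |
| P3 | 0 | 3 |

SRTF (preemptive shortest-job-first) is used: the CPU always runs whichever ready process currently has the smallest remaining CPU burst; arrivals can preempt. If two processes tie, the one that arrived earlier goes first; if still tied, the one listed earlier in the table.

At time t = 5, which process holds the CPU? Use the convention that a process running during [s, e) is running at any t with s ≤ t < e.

Timeline: | P0 0-3 | P3 3-6 | P1 6-13 | P2 13-24 |
Completion: P0=3  P1=13  P2=24  P3=6
Turnaround (C−A): P0=3  P1=13  P2=24  P3=6

P3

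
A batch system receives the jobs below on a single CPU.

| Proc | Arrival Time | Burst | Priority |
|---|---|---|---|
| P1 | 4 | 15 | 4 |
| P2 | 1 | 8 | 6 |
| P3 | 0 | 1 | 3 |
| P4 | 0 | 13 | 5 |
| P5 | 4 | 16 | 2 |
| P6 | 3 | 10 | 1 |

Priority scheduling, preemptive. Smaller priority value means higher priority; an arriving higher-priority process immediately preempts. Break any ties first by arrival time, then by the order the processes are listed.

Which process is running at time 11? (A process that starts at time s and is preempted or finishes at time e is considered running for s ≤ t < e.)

P6

Timeline: | P3 0-1 | P4 1-3 | P6 3-13 | P5 13-29 | P1 29-44 | P4 44-55 | P2 55-63 |
Completion: P1=44  P2=63  P3=1  P4=55  P5=29  P6=13
Turnaround (C−A): P1=40  P2=62  P3=1  P4=55  P5=25  P6=10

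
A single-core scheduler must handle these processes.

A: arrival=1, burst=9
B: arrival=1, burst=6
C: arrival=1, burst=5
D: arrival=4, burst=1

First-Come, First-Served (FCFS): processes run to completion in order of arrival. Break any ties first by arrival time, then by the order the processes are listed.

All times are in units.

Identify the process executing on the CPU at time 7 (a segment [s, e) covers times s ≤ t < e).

A

Schedule: | idle 0-1 | A 1-10 | B 10-16 | C 16-21 | D 21-22 |
Completion: A=10  B=16  C=21  D=22
Turnaround (C−A): A=9  B=15  C=20  D=18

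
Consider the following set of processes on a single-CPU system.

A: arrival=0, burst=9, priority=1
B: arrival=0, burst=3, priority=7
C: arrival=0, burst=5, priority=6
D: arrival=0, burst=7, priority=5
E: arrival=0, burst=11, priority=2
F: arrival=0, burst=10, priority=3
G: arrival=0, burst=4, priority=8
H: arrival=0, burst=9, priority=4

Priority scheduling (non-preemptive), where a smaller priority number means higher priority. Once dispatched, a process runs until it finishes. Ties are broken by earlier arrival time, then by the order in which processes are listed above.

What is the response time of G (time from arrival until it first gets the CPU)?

54

Timeline: | A 0-9 | E 9-20 | F 20-30 | H 30-39 | D 39-46 | C 46-51 | B 51-54 | G 54-58 |
Completion: A=9  B=54  C=51  D=46  E=20  F=30  G=58  H=39
Turnaround (C−A): A=9  B=54  C=51  D=46  E=20  F=30  G=58  H=39
Response(G) = first start − arrival = 54 − 0 = 54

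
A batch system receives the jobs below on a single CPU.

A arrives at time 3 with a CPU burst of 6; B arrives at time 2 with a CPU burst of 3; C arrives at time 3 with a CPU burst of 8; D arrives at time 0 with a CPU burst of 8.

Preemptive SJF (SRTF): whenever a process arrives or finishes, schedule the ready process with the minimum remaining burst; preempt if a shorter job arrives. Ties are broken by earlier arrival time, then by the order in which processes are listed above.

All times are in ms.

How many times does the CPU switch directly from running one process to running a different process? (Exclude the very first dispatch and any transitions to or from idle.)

Gantt: | D 0-2 | B 2-5 | D 5-11 | A 11-17 | C 17-25 |
Completion: A=17  B=5  C=25  D=11

4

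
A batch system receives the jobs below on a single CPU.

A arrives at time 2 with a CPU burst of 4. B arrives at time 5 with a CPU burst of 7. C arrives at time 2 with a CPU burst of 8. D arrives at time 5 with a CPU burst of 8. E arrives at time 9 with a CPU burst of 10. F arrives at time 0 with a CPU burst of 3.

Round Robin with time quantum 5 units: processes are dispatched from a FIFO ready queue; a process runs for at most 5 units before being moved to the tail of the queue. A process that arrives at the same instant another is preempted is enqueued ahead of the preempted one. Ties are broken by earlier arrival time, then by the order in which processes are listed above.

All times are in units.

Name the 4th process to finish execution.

Gantt: | F 0-3 | A 3-7 | C 7-12 | B 12-17 | D 17-22 | E 22-27 | C 27-30 | B 30-32 | D 32-35 | E 35-40 |
Completion: A=7  B=32  C=30  D=35  E=40  F=3
Turnaround (C−A): A=5  B=27  C=28  D=30  E=31  F=3
Finish order: F → A → C → B → D → E

B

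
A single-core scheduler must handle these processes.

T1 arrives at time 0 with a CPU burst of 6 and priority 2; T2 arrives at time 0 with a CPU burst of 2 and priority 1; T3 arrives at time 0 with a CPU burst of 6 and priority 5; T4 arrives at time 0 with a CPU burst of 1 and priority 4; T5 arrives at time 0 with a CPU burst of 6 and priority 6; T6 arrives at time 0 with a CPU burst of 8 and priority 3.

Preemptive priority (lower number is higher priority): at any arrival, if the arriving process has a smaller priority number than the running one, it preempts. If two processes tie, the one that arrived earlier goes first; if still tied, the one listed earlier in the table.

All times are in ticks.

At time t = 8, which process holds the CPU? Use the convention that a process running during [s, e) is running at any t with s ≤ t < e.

T6

Gantt: | T2 0-2 | T1 2-8 | T6 8-16 | T4 16-17 | T3 17-23 | T5 23-29 |
Completion: T1=8  T2=2  T3=23  T4=17  T5=29  T6=16
Turnaround (C−A): T1=8  T2=2  T3=23  T4=17  T5=29  T6=16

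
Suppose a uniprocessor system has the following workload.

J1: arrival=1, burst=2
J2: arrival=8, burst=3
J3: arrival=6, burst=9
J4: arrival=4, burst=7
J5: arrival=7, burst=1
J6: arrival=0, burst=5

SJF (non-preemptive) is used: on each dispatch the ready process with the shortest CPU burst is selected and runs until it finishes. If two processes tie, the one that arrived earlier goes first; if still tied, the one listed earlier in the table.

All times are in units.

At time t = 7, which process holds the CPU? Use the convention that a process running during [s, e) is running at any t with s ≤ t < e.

Gantt: | J6 0-5 | J1 5-7 | J5 7-8 | J2 8-11 | J4 11-18 | J3 18-27 |
Completion: J1=7  J2=11  J3=27  J4=18  J5=8  J6=5
Turnaround (C−A): J1=6  J2=3  J3=21  J4=14  J5=1  J6=5

J5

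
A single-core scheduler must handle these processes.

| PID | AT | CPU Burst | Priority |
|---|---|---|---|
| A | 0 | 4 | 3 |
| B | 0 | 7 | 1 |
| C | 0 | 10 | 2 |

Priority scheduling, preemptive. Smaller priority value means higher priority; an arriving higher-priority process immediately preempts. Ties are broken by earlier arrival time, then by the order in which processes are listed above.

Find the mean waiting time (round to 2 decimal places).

8.00

Gantt: | B 0-7 | C 7-17 | A 17-21 |
Completion: A=21  B=7  C=17
Waiting times: A=17, B=0, C=7
Average waiting = (17+0+7) / 3 = 24/3 = 8.00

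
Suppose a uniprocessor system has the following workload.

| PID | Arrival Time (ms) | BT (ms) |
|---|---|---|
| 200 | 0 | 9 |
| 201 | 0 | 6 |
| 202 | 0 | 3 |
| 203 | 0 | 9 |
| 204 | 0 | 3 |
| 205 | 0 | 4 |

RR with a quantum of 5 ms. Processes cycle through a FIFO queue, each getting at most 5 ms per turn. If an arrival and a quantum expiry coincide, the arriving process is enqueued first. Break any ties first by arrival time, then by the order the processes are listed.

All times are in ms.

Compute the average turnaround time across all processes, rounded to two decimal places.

25.33

Timeline: | 200 0-5 | 201 5-10 | 202 10-13 | 203 13-18 | 204 18-21 | 205 21-25 | 200 25-29 | 201 29-30 | 203 30-34 |
Completion: 200=29  201=30  202=13  203=34  204=21  205=25
Turnaround (C−A): 200=29  201=30  202=13  203=34  204=21  205=25
Turnaround times: 200=29, 201=30, 202=13, 203=34, 204=21, 205=25
Average turnaround = (29+30+13+34+21+25) / 6 = 152/6 = 25.33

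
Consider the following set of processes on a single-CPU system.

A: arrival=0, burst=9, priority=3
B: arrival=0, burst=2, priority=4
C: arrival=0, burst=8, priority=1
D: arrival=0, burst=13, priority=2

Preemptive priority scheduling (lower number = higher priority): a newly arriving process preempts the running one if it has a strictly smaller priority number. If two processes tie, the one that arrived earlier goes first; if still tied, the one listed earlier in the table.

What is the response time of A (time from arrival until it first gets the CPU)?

Timeline: | C 0-8 | D 8-21 | A 21-30 | B 30-32 |
Completion: A=30  B=32  C=8  D=21
Turnaround (C−A): A=30  B=32  C=8  D=21
Response(A) = first start − arrival = 21 − 0 = 21

21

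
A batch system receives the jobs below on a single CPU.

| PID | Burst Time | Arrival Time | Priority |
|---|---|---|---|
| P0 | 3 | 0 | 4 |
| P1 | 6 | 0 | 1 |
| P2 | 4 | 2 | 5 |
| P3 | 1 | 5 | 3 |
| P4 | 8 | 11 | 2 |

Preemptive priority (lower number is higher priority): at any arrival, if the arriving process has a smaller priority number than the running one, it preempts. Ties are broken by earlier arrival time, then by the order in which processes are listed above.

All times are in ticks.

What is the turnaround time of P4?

Gantt: | P1 0-6 | P3 6-7 | P0 7-10 | P2 10-11 | P4 11-19 | P2 19-22 |
Completion: P0=10  P1=6  P2=22  P3=7  P4=19
Turnaround(P4) = completion − arrival = 19 − 11 = 8

8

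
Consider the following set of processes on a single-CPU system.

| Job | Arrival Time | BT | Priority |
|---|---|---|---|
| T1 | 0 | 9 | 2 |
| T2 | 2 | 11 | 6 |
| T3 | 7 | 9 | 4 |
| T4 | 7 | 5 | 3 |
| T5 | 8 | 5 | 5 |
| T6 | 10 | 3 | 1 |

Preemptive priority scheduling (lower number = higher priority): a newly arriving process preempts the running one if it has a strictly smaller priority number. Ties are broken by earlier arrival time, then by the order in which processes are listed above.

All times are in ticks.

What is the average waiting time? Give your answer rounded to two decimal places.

Gantt: | T1 0-9 | T4 9-10 | T6 10-13 | T4 13-17 | T3 17-26 | T5 26-31 | T2 31-42 |
Completion: T1=9  T2=42  T3=26  T4=17  T5=31  T6=13
Waiting times: T1=0, T2=29, T3=10, T4=5, T5=18, T6=0
Average waiting = (0+29+10+5+18+0) / 6 = 62/6 = 10.33

10.33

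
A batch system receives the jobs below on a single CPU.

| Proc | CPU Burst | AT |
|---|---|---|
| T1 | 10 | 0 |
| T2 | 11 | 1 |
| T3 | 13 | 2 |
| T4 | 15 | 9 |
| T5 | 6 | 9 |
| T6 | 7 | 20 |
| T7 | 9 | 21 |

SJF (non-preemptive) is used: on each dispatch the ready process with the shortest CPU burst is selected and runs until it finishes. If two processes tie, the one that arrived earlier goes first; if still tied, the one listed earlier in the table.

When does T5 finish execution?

16

Gantt: | T1 0-10 | T5 10-16 | T2 16-27 | T6 27-34 | T7 34-43 | T3 43-56 | T4 56-71 |
Completion: T1=10  T2=27  T3=56  T4=71  T5=16  T6=34  T7=43
Turnaround (C−A): T1=10  T2=26  T3=54  T4=62  T5=7  T6=14  T7=22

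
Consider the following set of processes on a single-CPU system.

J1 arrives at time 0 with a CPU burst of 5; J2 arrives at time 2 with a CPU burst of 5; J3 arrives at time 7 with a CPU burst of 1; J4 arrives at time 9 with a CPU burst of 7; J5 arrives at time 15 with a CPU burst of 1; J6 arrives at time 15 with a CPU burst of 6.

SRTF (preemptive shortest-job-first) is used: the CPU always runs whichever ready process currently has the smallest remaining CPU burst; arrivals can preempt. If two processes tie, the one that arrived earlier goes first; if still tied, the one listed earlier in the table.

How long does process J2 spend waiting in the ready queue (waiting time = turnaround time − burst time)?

Timeline: | J1 0-5 | J2 5-7 | J3 7-8 | J2 8-11 | J4 11-15 | J5 15-16 | J4 16-19 | J6 19-25 |
Completion: J1=5  J2=11  J3=8  J4=19  J5=16  J6=25
Turnaround (C−A): J1=5  J2=9  J3=1  J4=10  J5=1  J6=10
Waiting(J2) = turnaround − burst = 9 − 5 = 4

4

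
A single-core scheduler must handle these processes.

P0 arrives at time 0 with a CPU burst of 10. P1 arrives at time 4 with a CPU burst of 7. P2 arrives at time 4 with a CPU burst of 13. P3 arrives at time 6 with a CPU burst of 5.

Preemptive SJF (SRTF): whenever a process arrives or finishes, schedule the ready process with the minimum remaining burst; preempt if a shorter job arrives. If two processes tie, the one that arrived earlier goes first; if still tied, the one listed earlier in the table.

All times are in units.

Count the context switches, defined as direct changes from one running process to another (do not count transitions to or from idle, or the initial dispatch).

Gantt: | P0 0-10 | P3 10-15 | P1 15-22 | P2 22-35 |
Completion: P0=10  P1=22  P2=35  P3=15

3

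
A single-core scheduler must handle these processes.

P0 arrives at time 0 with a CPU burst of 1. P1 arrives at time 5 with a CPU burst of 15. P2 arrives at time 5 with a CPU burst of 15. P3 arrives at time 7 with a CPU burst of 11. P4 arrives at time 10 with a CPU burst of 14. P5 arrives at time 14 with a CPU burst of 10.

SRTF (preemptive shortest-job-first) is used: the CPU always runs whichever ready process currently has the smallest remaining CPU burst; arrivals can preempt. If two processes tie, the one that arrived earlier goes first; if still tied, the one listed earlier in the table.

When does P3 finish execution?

Timeline: | P0 0-1 | idle 1-5 | P1 5-7 | P3 7-18 | P5 18-28 | P1 28-41 | P4 41-55 | P2 55-70 |
Completion: P0=1  P1=41  P2=70  P3=18  P4=55  P5=28
Turnaround (C−A): P0=1  P1=36  P2=65  P3=11  P4=45  P5=14

18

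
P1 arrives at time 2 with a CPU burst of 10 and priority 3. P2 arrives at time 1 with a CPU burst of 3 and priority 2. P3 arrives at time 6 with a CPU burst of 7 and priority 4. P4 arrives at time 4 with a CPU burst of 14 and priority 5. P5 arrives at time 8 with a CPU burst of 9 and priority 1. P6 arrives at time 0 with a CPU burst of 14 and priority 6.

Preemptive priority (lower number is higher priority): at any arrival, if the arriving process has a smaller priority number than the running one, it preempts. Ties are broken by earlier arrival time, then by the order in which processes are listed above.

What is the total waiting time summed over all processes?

97

Schedule: | P6 0-1 | P2 1-4 | P1 4-8 | P5 8-17 | P1 17-23 | P3 23-30 | P4 30-44 | P6 44-57 |
Completion: P1=23  P2=4  P3=30  P4=44  P5=17  P6=57
Turnaround (C−A): P1=21  P2=3  P3=24  P4=40  P5=9  P6=57
Waiting = turnaround − burst: P1=11, P2=0, P3=17, P4=26, P5=0, P6=43
Total waiting = 11 + 0 + 17 + 26 + 0 + 43 = 97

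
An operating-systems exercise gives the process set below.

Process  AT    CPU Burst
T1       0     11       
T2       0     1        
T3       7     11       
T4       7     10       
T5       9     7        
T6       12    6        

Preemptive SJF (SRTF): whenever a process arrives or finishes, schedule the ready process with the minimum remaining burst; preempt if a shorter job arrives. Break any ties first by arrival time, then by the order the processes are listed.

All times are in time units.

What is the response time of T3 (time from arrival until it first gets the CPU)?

28

Timeline: | T2 0-1 | T1 1-12 | T6 12-18 | T5 18-25 | T4 25-35 | T3 35-46 |
Completion: T1=12  T2=1  T3=46  T4=35  T5=25  T6=18
Response(T3) = first start − arrival = 35 − 7 = 28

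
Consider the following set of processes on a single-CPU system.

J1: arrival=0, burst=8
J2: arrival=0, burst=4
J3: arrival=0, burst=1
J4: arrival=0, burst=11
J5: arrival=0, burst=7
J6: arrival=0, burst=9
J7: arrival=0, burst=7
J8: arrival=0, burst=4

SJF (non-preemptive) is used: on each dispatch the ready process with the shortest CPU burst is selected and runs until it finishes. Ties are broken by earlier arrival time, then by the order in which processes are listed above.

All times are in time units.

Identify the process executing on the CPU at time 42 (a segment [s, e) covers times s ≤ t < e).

Schedule: | J3 0-1 | J2 1-5 | J8 5-9 | J5 9-16 | J7 16-23 | J1 23-31 | J6 31-40 | J4 40-51 |
Completion: J1=31  J2=5  J3=1  J4=51  J5=16  J6=40  J7=23  J8=9
Turnaround (C−A): J1=31  J2=5  J3=1  J4=51  J5=16  J6=40  J7=23  J8=9

J4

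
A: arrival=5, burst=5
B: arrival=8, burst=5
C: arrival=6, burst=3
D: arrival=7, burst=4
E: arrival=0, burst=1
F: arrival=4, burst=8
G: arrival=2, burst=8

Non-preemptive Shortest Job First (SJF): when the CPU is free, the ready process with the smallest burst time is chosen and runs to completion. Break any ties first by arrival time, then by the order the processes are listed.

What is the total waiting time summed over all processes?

59

Gantt: | E 0-1 | idle 1-2 | G 2-10 | C 10-13 | D 13-17 | A 17-22 | B 22-27 | F 27-35 |
Completion: A=22  B=27  C=13  D=17  E=1  F=35  G=10
Turnaround (C−A): A=17  B=19  C=7  D=10  E=1  F=31  G=8
Waiting = turnaround − burst: A=12, B=14, C=4, D=6, E=0, F=23, G=0
Total waiting = 12 + 14 + 4 + 6 + 0 + 23 + 0 = 59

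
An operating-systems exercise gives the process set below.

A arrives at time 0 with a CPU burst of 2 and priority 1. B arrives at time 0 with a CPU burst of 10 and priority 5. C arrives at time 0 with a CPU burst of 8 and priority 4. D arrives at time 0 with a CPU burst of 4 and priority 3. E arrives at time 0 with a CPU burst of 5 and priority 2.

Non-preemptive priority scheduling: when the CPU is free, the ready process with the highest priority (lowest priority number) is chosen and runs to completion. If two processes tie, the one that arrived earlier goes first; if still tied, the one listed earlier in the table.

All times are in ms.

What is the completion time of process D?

Schedule: | A 0-2 | E 2-7 | D 7-11 | C 11-19 | B 19-29 |
Completion: A=2  B=29  C=19  D=11  E=7

11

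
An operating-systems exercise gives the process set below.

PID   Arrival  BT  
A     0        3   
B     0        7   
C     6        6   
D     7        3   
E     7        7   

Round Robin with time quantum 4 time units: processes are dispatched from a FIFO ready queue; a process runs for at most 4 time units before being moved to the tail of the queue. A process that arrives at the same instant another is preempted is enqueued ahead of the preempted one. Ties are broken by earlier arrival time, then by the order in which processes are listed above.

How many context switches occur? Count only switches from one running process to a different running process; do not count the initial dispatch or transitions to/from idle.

Gantt: | A 0-3 | B 3-7 | C 7-11 | D 11-14 | E 14-18 | B 18-21 | C 21-23 | E 23-26 |
Completion: A=3  B=21  C=23  D=14  E=26
Turnaround (C−A): A=3  B=21  C=17  D=7  E=19

7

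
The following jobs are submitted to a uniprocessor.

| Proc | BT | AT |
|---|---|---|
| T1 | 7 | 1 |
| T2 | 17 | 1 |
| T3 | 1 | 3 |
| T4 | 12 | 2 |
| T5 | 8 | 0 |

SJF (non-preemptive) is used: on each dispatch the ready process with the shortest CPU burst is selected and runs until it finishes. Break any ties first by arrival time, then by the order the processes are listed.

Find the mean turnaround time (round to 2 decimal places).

Schedule: | T5 0-8 | T3 8-9 | T1 9-16 | T4 16-28 | T2 28-45 |
Completion: T1=16  T2=45  T3=9  T4=28  T5=8
Turnaround (C−A): T1=15  T2=44  T3=6  T4=26  T5=8
Turnaround times: T1=15, T2=44, T3=6, T4=26, T5=8
Average turnaround = (15+44+6+26+8) / 5 = 99/5 = 19.80

19.80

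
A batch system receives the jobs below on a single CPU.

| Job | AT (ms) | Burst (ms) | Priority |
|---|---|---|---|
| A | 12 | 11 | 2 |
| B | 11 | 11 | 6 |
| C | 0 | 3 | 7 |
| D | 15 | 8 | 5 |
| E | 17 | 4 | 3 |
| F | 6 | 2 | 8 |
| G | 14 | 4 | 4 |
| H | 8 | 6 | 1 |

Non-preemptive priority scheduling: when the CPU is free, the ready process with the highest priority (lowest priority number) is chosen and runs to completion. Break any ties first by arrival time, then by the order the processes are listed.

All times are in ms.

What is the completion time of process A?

25

Timeline: | C 0-3 | idle 3-6 | F 6-8 | H 8-14 | A 14-25 | E 25-29 | G 29-33 | D 33-41 | B 41-52 |
Completion: A=25  B=52  C=3  D=41  E=29  F=8  G=33  H=14
Turnaround (C−A): A=13  B=41  C=3  D=26  E=12  F=2  G=19  H=6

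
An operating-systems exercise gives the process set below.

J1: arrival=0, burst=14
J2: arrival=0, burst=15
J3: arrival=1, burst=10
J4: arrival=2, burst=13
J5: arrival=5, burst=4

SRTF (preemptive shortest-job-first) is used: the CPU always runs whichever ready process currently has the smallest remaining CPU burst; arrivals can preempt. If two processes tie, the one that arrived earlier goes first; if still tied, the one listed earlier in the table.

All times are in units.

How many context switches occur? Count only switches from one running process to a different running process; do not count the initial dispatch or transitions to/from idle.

6

Schedule: | J1 0-1 | J3 1-5 | J5 5-9 | J3 9-15 | J1 15-28 | J4 28-41 | J2 41-56 |
Completion: J1=28  J2=56  J3=15  J4=41  J5=9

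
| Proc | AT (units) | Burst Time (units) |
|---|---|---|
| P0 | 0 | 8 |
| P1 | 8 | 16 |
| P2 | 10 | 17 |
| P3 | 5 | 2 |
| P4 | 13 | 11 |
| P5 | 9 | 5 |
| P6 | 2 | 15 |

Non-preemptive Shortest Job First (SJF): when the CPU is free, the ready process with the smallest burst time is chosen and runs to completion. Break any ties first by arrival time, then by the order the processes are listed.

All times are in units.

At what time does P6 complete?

Gantt: | P0 0-8 | P3 8-10 | P5 10-15 | P4 15-26 | P6 26-41 | P1 41-57 | P2 57-74 |
Completion: P0=8  P1=57  P2=74  P3=10  P4=26  P5=15  P6=41
Turnaround (C−A): P0=8  P1=49  P2=64  P3=5  P4=13  P5=6  P6=39

41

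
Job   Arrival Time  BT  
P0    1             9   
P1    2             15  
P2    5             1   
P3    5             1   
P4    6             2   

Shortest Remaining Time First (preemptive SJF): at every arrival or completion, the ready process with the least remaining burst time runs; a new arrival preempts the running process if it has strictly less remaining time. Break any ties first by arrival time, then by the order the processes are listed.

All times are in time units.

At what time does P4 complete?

9

Gantt: | idle 0-1 | P0 1-5 | P2 5-6 | P3 6-7 | P4 7-9 | P0 9-14 | P1 14-29 |
Completion: P0=14  P1=29  P2=6  P3=7  P4=9
Turnaround (C−A): P0=13  P1=27  P2=1  P3=2  P4=3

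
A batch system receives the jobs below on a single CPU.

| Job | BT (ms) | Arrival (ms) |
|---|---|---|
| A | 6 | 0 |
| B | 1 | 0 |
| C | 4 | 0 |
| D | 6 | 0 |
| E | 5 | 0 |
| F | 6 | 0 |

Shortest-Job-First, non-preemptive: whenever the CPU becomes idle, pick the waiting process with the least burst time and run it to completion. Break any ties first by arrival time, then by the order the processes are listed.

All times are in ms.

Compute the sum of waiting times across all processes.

Timeline: | B 0-1 | C 1-5 | E 5-10 | A 10-16 | D 16-22 | F 22-28 |
Completion: A=16  B=1  C=5  D=22  E=10  F=28
Turnaround (C−A): A=16  B=1  C=5  D=22  E=10  F=28
Waiting = turnaround − burst: A=10, B=0, C=1, D=16, E=5, F=22
Total waiting = 10 + 0 + 1 + 16 + 5 + 22 = 54

54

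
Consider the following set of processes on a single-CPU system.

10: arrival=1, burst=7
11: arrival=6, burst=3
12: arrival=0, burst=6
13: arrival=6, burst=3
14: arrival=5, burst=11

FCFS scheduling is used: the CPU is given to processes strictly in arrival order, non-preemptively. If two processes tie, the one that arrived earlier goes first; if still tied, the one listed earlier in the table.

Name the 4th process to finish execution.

11

Schedule: | 12 0-6 | 10 6-13 | 14 13-24 | 11 24-27 | 13 27-30 |
Completion: 10=13  11=27  12=6  13=30  14=24
Turnaround (C−A): 10=12  11=21  12=6  13=24  14=19
Finish order: 12 → 10 → 14 → 11 → 13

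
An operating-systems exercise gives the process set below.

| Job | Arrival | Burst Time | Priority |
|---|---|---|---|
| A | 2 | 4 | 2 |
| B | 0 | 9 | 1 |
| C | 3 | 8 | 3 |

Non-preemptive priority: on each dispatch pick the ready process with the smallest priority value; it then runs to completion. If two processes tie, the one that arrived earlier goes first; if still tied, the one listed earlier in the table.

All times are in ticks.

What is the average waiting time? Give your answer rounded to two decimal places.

5.67

Gantt: | B 0-9 | A 9-13 | C 13-21 |
Completion: A=13  B=9  C=21
Turnaround (C−A): A=11  B=9  C=18
Waiting times: A=7, B=0, C=10
Average waiting = (7+0+10) / 3 = 17/3 = 5.67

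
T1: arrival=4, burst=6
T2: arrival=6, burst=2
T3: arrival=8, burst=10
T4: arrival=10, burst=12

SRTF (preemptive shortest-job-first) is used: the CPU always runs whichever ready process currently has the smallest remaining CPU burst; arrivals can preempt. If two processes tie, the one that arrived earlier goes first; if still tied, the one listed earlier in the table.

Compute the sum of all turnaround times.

48

Gantt: | idle 0-4 | T1 4-6 | T2 6-8 | T1 8-12 | T3 12-22 | T4 22-34 |
Completion: T1=12  T2=8  T3=22  T4=34
Turnaround (C−A): T1=8  T2=2  T3=14  T4=24
Turnaround = completion − arrival: T1=8, T2=2, T3=14, T4=24
Total turnaround = 8 + 2 + 14 + 24 = 48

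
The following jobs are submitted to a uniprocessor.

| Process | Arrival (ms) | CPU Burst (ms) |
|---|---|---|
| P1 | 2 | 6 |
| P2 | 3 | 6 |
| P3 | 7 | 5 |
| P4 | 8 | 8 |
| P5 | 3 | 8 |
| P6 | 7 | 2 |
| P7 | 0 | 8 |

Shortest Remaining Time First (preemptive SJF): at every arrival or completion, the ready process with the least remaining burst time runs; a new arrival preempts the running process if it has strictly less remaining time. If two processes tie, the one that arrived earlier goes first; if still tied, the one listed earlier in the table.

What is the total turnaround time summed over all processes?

Gantt: | P7 0-8 | P6 8-10 | P3 10-15 | P1 15-21 | P2 21-27 | P5 27-35 | P4 35-43 |
Completion: P1=21  P2=27  P3=15  P4=43  P5=35  P6=10  P7=8
Turnaround = completion − arrival: P1=19, P2=24, P3=8, P4=35, P5=32, P6=3, P7=8
Total turnaround = 19 + 24 + 8 + 35 + 32 + 3 + 8 = 129

129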